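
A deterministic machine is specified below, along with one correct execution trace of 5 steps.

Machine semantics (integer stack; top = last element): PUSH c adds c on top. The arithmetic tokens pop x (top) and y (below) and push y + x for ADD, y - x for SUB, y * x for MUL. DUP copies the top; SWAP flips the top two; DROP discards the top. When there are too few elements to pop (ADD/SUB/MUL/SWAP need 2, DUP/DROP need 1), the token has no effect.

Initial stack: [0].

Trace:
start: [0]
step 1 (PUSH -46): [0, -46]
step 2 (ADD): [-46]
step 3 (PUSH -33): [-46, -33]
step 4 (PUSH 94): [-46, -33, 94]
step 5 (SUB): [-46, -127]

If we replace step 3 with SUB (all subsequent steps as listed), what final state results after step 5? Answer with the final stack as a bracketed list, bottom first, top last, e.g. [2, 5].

[-140]

(re-executing from step 3 with the substitution; state before step 3: [-46])
step 3 (SUB): [-46]
step 4 (PUSH 94): [-46, 94]
step 5 (SUB): [-140]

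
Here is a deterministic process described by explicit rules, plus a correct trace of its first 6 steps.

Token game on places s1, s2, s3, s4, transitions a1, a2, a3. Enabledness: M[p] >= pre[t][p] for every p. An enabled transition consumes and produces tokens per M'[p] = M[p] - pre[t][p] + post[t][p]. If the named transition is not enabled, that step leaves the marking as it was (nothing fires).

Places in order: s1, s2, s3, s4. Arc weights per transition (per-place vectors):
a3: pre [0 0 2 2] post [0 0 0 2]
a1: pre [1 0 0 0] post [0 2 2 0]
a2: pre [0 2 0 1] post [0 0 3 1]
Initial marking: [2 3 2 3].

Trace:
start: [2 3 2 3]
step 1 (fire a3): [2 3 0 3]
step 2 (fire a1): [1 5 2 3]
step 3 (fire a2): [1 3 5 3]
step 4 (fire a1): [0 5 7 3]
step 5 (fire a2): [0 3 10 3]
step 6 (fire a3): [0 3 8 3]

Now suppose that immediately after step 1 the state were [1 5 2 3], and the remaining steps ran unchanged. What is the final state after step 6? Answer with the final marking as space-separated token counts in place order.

0 3 8 3

state after step 1 := [1 5 2 3]
step 2 (fire a1): [0 7 4 3]
step 3 (fire a2): [0 5 7 3]
step 4 (fire a1): [0 5 7 3]
step 5 (fire a2): [0 3 10 3]
step 6 (fire a3): [0 3 8 3]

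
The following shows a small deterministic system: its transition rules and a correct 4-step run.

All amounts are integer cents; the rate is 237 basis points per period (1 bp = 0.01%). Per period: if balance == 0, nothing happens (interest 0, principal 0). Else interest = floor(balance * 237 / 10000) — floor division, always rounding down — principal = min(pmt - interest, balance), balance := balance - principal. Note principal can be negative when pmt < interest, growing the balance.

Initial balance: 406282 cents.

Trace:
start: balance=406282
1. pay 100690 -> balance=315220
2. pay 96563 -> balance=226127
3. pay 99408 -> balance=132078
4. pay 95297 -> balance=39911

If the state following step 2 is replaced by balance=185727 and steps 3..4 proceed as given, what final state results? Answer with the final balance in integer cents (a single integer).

state after step 2 := balance=185727
3. pay 99408 -> balance=90720
4. pay 95297 -> balance=0

0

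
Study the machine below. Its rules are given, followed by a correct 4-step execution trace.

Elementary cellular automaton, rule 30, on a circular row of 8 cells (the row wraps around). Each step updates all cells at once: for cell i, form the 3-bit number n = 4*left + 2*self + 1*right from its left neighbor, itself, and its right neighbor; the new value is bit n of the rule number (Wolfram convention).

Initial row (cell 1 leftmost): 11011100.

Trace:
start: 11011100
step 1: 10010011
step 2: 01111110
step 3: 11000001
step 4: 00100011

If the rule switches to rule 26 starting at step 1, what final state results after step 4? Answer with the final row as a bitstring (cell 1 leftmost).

00110111

(re-executing steps 1..4 under rule 26; state before step 1: 11011100)
step 1: 10010011
step 2: 01101110
step 3: 11001001
step 4: 00110111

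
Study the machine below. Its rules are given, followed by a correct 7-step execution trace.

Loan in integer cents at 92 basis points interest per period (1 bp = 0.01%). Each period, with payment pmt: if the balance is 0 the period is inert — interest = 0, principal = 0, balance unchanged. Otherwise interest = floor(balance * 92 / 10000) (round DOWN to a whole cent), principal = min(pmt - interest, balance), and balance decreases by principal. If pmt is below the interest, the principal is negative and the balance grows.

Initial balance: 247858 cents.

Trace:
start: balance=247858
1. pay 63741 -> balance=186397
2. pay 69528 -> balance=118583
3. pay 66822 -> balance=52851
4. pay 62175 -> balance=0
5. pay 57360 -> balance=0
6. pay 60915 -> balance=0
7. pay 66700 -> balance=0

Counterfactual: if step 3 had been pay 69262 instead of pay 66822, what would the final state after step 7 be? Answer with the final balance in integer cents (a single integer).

(re-executing from step 3 with the substitution; state before step 3: balance=118583)
3. pay 69262 -> balance=50411
4. pay 62175 -> balance=0
5. pay 57360 -> balance=0
6. pay 60915 -> balance=0
7. pay 66700 -> balance=0

0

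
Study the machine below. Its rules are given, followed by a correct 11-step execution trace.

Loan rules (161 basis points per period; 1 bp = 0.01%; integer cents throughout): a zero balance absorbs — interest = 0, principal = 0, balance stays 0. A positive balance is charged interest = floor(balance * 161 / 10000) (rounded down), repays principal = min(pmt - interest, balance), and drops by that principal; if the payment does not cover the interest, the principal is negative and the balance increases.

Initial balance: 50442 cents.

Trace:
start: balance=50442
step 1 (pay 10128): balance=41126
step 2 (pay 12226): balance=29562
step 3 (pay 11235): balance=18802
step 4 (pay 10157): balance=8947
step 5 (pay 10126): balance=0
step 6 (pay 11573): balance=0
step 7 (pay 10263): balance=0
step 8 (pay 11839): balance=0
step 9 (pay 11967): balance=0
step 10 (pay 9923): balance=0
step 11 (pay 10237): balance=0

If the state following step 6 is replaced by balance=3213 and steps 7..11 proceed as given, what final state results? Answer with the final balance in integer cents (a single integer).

0

state after step 6 := balance=3213
step 7 (pay 10263): balance=0
step 8 (pay 11839): balance=0
step 9 (pay 11967): balance=0
step 10 (pay 9923): balance=0
step 11 (pay 10237): balance=0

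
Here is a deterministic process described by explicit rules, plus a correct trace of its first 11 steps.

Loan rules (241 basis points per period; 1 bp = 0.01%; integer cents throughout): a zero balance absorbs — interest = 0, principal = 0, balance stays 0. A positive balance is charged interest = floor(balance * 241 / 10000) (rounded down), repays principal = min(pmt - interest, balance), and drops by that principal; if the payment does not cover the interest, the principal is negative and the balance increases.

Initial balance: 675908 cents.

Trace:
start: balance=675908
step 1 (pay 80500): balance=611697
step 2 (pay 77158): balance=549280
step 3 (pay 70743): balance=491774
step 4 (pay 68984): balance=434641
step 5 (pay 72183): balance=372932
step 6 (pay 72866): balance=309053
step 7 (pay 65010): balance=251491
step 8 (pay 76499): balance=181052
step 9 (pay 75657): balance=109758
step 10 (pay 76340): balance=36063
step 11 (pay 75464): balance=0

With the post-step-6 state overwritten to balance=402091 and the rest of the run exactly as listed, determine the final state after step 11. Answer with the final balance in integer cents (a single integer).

state after step 6 := balance=402091
step 7 (pay 65010): balance=346771
step 8 (pay 76499): balance=278629
step 9 (pay 75657): balance=209686
step 10 (pay 76340): balance=138399
step 11 (pay 75464): balance=66270

66270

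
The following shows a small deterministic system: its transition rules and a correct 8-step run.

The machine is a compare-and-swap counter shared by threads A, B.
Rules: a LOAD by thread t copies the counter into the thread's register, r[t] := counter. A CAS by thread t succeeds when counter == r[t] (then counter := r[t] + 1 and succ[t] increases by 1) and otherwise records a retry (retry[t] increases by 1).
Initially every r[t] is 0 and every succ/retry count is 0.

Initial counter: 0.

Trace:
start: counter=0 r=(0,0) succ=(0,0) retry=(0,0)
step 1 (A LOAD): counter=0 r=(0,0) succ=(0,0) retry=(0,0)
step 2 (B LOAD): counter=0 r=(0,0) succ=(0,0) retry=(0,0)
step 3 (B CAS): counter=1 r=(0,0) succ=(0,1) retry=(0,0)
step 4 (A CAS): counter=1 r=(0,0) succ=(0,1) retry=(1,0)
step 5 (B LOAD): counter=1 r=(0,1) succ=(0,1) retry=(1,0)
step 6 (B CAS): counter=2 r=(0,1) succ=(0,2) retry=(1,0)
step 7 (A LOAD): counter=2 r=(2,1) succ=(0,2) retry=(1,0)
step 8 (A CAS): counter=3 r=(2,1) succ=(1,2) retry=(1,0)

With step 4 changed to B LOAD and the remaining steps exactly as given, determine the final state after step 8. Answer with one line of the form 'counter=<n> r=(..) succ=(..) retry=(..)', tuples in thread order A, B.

counter=3 r=(2,1) succ=(1,2) retry=(0,0)

(re-executing from step 4 with the substitution; state before step 4: counter=1 r=(0,0) succ=(0,1) retry=(0,0))
step 4 (B LOAD): counter=1 r=(0,1) succ=(0,1) retry=(0,0)
step 5 (B LOAD): counter=1 r=(0,1) succ=(0,1) retry=(0,0)
step 6 (B CAS): counter=2 r=(0,1) succ=(0,2) retry=(0,0)
step 7 (A LOAD): counter=2 r=(2,1) succ=(0,2) retry=(0,0)
step 8 (A CAS): counter=3 r=(2,1) succ=(1,2) retry=(0,0)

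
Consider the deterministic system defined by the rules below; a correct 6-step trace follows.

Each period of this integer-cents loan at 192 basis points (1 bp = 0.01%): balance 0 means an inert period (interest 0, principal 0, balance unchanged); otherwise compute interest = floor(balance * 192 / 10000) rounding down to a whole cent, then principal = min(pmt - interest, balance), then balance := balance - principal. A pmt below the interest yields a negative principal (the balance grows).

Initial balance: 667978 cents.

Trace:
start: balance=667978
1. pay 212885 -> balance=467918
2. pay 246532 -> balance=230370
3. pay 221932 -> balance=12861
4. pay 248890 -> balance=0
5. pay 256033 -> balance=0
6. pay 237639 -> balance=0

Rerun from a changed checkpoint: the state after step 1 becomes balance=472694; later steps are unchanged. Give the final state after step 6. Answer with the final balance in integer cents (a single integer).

state after step 1 := balance=472694
2. pay 246532 -> balance=235237
3. pay 221932 -> balance=17821
4. pay 248890 -> balance=0
5. pay 256033 -> balance=0
6. pay 237639 -> balance=0

0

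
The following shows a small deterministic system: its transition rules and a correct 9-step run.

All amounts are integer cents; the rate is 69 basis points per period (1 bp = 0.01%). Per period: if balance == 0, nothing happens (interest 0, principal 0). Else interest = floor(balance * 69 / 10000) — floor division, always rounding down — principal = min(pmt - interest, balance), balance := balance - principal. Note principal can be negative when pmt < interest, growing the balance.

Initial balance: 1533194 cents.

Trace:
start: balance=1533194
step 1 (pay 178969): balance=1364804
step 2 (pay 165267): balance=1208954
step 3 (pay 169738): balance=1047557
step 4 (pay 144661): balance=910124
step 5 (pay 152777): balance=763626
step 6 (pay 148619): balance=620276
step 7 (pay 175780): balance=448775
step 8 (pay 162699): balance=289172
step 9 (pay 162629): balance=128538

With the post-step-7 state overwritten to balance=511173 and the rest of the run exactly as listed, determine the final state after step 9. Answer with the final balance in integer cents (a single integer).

191800

state after step 7 := balance=511173
step 8 (pay 162699): balance=352001
step 9 (pay 162629): balance=191800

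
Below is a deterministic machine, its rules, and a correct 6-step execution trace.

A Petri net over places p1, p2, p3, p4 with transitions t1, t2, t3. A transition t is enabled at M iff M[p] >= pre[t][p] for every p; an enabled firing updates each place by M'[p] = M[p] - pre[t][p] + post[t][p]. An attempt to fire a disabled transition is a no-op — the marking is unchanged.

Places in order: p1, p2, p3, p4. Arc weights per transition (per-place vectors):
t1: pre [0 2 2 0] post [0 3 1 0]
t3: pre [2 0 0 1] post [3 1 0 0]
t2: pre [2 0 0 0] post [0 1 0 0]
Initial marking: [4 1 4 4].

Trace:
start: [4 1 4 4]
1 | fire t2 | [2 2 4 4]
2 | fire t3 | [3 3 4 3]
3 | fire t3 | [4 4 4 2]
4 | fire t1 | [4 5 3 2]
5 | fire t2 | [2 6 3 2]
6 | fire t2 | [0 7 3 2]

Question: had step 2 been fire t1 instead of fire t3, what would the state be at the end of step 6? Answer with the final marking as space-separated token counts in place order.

1 6 2 3

(re-executing from step 2 with the substitution; state before step 2: [2 2 4 4])
2 | fire t1 | [2 3 3 4]
3 | fire t3 | [3 4 3 3]
4 | fire t1 | [3 5 2 3]
5 | fire t2 | [1 6 2 3]
6 | fire t2 | [1 6 2 3]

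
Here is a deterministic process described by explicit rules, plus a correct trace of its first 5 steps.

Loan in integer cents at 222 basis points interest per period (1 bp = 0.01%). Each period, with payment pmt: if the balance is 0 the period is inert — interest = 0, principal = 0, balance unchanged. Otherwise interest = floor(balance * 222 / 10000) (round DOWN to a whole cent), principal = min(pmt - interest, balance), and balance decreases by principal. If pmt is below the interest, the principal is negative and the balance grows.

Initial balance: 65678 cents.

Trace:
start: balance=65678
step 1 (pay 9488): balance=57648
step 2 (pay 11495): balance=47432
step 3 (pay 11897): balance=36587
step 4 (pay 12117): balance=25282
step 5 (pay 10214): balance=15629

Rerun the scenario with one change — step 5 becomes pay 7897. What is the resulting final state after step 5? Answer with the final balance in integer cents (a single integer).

17946

(re-executing from step 5 with the substitution; state before step 5: balance=25282)
step 5 (pay 7897): balance=17946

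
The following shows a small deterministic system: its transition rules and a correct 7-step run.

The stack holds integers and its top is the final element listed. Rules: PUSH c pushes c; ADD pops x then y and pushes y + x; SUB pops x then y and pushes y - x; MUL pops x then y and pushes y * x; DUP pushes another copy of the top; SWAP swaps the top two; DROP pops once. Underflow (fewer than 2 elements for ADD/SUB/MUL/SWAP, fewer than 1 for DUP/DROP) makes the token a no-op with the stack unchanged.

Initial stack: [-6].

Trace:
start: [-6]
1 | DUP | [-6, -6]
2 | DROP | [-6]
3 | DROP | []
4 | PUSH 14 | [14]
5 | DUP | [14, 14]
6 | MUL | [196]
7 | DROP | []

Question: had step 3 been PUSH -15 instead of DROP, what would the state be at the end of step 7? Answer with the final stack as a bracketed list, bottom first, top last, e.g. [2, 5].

(re-executing from step 3 with the substitution; state before step 3: [-6])
3 | PUSH -15 | [-6, -15]
4 | PUSH 14 | [-6, -15, 14]
5 | DUP | [-6, -15, 14, 14]
6 | MUL | [-6, -15, 196]
7 | DROP | [-6, -15]

[-6, -15]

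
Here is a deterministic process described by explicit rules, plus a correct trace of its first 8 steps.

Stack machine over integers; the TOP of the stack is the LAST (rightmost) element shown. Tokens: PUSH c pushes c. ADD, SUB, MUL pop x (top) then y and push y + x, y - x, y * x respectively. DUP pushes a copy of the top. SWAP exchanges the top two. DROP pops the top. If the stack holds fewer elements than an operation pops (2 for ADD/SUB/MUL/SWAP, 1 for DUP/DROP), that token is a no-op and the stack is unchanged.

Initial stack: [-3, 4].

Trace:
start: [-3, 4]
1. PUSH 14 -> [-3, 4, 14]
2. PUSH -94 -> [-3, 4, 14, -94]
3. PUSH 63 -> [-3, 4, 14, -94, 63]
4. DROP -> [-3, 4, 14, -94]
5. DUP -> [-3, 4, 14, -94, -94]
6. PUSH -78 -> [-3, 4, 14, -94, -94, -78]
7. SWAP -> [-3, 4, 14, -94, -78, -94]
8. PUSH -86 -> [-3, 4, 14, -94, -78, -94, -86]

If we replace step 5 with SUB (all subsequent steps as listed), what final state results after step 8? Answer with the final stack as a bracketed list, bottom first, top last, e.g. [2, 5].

(re-executing from step 5 with the substitution; state before step 5: [-3, 4, 14, -94])
5. SUB -> [-3, 4, 108]
6. PUSH -78 -> [-3, 4, 108, -78]
7. SWAP -> [-3, 4, -78, 108]
8. PUSH -86 -> [-3, 4, -78, 108, -86]

[-3, 4, -78, 108, -86]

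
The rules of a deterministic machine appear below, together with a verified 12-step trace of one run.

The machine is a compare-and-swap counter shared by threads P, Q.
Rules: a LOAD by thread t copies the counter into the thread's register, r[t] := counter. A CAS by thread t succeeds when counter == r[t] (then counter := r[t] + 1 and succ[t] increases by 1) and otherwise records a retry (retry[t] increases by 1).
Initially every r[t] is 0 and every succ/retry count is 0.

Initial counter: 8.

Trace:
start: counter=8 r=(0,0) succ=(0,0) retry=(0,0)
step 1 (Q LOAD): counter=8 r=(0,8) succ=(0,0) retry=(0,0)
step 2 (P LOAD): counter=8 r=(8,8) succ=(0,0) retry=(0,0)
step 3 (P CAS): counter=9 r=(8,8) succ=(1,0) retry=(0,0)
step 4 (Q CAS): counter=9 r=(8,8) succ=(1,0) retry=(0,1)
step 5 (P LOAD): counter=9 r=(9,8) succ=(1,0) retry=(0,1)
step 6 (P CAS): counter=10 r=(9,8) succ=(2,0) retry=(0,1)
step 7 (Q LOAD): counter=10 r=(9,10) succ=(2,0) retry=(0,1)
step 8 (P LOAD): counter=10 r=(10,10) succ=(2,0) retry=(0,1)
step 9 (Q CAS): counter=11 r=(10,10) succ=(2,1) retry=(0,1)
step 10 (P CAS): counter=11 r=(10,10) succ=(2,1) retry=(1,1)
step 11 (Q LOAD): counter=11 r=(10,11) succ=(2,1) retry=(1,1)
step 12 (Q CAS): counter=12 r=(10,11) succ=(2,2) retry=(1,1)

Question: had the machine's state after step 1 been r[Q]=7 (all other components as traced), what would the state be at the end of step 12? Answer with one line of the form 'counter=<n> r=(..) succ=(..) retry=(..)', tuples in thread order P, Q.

counter=12 r=(10,11) succ=(2,2) retry=(1,1)

state after step 1 := counter=8 r=(0,7) succ=(0,0) retry=(0,0)
step 2 (P LOAD): counter=8 r=(8,7) succ=(0,0) retry=(0,0)
step 3 (P CAS): counter=9 r=(8,7) succ=(1,0) retry=(0,0)
step 4 (Q CAS): counter=9 r=(8,7) succ=(1,0) retry=(0,1)
step 5 (P LOAD): counter=9 r=(9,7) succ=(1,0) retry=(0,1)
step 6 (P CAS): counter=10 r=(9,7) succ=(2,0) retry=(0,1)
step 7 (Q LOAD): counter=10 r=(9,10) succ=(2,0) retry=(0,1)
step 8 (P LOAD): counter=10 r=(10,10) succ=(2,0) retry=(0,1)
step 9 (Q CAS): counter=11 r=(10,10) succ=(2,1) retry=(0,1)
step 10 (P CAS): counter=11 r=(10,10) succ=(2,1) retry=(1,1)
step 11 (Q LOAD): counter=11 r=(10,11) succ=(2,1) retry=(1,1)
step 12 (Q CAS): counter=12 r=(10,11) succ=(2,2) retry=(1,1)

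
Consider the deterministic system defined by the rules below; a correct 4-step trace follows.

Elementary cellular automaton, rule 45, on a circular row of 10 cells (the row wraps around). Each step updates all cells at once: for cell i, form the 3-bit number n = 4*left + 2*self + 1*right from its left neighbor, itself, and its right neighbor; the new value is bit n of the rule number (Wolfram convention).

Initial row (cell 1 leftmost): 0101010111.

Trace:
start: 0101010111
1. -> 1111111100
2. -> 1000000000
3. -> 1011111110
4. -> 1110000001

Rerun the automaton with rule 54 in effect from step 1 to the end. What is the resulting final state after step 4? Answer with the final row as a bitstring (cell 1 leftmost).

0100010000

(re-executing steps 1..4 under rule 54; state before step 1: 0101010111)
1. -> 1111111000
2. -> 0000000101
3. -> 1000001111
4. -> 0100010000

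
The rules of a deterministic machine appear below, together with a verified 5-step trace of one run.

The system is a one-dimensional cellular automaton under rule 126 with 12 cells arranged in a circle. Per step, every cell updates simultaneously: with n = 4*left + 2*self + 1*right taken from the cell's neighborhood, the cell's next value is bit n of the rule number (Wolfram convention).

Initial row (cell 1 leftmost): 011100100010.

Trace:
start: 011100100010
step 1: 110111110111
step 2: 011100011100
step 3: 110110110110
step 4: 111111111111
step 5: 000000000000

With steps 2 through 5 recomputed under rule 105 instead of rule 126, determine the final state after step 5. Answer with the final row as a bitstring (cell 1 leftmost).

010101010101

(re-executing steps 2..5 under rule 105; state before step 2: 110111110111)
step 2: 011100011100
step 3: 010101010101
step 4: 101010101010
step 5: 010101010101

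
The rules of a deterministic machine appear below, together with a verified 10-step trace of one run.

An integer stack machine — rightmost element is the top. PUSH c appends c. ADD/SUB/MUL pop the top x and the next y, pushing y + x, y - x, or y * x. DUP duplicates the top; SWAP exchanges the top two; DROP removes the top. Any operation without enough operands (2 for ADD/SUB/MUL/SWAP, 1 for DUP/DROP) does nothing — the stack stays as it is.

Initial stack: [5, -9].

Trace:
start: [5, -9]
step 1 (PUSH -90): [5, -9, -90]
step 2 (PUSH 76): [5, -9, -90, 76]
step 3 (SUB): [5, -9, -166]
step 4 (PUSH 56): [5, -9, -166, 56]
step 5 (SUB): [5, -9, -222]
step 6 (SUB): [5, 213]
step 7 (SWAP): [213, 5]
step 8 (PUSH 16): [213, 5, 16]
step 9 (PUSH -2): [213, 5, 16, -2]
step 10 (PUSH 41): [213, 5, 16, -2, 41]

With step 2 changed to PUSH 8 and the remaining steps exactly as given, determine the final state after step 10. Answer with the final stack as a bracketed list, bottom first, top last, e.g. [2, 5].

(re-executing from step 2 with the substitution; state before step 2: [5, -9, -90])
step 2 (PUSH 8): [5, -9, -90, 8]
step 3 (SUB): [5, -9, -98]
step 4 (PUSH 56): [5, -9, -98, 56]
step 5 (SUB): [5, -9, -154]
step 6 (SUB): [5, 145]
step 7 (SWAP): [145, 5]
step 8 (PUSH 16): [145, 5, 16]
step 9 (PUSH -2): [145, 5, 16, -2]
step 10 (PUSH 41): [145, 5, 16, -2, 41]

[145, 5, 16, -2, 41]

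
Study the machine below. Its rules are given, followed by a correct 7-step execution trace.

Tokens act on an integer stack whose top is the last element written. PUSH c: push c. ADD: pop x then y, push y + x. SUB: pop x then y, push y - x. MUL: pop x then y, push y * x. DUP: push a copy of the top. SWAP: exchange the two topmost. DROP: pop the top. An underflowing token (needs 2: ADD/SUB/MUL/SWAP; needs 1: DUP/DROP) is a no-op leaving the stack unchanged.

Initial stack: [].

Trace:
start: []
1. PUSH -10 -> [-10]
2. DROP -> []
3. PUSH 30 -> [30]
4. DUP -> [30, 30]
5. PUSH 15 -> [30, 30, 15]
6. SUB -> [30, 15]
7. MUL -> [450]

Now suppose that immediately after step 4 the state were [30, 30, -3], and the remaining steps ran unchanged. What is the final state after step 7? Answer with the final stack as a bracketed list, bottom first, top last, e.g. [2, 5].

[30, -540]

state after step 4 := [30, 30, -3]
5. PUSH 15 -> [30, 30, -3, 15]
6. SUB -> [30, 30, -18]
7. MUL -> [30, -540]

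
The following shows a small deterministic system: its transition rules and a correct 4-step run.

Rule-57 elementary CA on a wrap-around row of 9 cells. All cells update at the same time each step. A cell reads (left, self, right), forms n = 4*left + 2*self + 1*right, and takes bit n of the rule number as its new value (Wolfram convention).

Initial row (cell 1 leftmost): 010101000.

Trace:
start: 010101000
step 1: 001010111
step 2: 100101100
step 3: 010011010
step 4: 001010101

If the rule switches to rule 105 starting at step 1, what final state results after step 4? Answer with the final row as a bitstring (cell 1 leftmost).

(re-executing steps 1..4 under rule 105; state before step 1: 010101000)
step 1: 001010011
step 2: 000100011
step 3: 010001011
step 4: 100100111

100100111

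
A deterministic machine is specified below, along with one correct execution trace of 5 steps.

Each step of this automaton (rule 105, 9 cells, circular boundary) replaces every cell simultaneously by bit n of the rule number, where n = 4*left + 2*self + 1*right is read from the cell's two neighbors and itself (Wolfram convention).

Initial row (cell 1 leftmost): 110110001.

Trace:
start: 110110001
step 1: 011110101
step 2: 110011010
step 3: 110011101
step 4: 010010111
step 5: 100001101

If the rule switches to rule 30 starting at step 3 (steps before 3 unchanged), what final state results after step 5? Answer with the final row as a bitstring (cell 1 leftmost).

101111000

(re-executing steps 3..5 under rule 30; state before step 3: 110011010)
step 3: 101110010
step 4: 101001110
step 5: 101111000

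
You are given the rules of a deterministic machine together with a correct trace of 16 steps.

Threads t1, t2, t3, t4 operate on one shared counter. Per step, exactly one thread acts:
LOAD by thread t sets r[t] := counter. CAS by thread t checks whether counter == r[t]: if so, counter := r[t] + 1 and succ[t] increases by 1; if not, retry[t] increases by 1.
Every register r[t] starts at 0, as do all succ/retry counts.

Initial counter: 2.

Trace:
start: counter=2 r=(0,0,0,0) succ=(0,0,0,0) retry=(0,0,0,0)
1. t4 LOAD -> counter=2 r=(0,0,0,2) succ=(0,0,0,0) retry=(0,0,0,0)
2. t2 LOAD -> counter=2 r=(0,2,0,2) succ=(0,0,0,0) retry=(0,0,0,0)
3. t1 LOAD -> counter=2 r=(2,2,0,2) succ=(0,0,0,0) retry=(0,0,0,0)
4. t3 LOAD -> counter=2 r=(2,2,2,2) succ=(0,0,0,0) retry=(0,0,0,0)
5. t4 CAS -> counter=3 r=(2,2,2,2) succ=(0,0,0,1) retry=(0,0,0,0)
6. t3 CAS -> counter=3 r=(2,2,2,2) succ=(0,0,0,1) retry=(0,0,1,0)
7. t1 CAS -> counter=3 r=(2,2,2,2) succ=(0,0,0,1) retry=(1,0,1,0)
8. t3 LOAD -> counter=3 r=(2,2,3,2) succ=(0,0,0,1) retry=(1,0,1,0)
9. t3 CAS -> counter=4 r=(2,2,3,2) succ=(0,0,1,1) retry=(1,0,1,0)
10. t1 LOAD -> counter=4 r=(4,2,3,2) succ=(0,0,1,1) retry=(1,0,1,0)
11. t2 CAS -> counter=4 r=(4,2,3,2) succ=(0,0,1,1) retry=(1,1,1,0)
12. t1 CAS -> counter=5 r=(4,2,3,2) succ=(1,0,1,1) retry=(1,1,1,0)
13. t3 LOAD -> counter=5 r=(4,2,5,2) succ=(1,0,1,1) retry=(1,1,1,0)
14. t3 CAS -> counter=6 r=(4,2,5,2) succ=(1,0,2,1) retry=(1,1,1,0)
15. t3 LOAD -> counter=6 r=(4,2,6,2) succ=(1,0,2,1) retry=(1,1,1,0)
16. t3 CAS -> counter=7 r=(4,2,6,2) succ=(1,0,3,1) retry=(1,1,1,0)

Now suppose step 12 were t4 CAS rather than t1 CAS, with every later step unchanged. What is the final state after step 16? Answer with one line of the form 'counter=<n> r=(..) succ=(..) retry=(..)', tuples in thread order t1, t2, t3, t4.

(re-executing from step 12 with the substitution; state before step 12: counter=4 r=(4,2,3,2) succ=(0,0,1,1) retry=(1,1,1,0))
12. t4 CAS -> counter=4 r=(4,2,3,2) succ=(0,0,1,1) retry=(1,1,1,1)
13. t3 LOAD -> counter=4 r=(4,2,4,2) succ=(0,0,1,1) retry=(1,1,1,1)
14. t3 CAS -> counter=5 r=(4,2,4,2) succ=(0,0,2,1) retry=(1,1,1,1)
15. t3 LOAD -> counter=5 r=(4,2,5,2) succ=(0,0,2,1) retry=(1,1,1,1)
16. t3 CAS -> counter=6 r=(4,2,5,2) succ=(0,0,3,1) retry=(1,1,1,1)

counter=6 r=(4,2,5,2) succ=(0,0,3,1) retry=(1,1,1,1)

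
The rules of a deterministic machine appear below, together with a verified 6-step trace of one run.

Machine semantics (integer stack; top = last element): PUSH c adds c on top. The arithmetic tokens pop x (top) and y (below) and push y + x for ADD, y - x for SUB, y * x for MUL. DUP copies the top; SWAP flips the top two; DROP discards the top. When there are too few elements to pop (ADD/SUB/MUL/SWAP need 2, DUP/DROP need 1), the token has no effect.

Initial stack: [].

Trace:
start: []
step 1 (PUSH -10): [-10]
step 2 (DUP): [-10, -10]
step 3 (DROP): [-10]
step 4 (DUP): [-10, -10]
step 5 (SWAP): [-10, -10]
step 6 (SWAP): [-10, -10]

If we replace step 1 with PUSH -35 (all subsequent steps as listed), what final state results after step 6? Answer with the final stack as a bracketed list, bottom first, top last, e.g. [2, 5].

[-35, -35]

(re-executing from step 1 with the substitution; state before step 1: [])
step 1 (PUSH -35): [-35]
step 2 (DUP): [-35, -35]
step 3 (DROP): [-35]
step 4 (DUP): [-35, -35]
step 5 (SWAP): [-35, -35]
step 6 (SWAP): [-35, -35]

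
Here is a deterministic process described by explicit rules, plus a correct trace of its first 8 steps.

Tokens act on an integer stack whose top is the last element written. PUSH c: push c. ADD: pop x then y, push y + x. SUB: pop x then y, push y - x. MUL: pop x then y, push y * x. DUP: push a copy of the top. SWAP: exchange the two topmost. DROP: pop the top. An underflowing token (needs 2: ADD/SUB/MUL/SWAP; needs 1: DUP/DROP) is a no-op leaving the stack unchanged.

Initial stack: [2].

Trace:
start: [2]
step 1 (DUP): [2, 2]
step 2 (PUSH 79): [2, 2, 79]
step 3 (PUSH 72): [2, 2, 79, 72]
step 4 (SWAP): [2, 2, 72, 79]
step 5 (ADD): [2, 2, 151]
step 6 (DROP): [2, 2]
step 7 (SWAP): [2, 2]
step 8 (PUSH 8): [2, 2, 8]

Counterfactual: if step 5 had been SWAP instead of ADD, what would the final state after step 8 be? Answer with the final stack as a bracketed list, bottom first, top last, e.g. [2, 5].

[2, 79, 2, 8]

(re-executing from step 5 with the substitution; state before step 5: [2, 2, 72, 79])
step 5 (SWAP): [2, 2, 79, 72]
step 6 (DROP): [2, 2, 79]
step 7 (SWAP): [2, 79, 2]
step 8 (PUSH 8): [2, 79, 2, 8]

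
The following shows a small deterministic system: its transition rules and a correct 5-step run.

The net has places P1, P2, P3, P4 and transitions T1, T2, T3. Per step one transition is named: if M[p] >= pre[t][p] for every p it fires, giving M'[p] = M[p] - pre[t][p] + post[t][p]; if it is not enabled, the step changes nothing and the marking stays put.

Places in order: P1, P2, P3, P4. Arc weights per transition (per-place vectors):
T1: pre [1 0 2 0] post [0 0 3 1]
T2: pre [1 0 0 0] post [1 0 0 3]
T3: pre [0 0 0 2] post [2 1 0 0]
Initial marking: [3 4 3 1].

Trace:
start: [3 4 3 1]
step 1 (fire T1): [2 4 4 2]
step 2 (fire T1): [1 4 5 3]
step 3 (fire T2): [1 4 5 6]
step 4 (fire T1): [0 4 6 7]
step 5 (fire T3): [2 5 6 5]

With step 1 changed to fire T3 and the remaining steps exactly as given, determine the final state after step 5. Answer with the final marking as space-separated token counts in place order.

(re-executing from step 1 with the substitution; state before step 1: [3 4 3 1])
step 1 (fire T3): [3 4 3 1]
step 2 (fire T1): [2 4 4 2]
step 3 (fire T2): [2 4 4 5]
step 4 (fire T1): [1 4 5 6]
step 5 (fire T3): [3 5 5 4]

3 5 5 4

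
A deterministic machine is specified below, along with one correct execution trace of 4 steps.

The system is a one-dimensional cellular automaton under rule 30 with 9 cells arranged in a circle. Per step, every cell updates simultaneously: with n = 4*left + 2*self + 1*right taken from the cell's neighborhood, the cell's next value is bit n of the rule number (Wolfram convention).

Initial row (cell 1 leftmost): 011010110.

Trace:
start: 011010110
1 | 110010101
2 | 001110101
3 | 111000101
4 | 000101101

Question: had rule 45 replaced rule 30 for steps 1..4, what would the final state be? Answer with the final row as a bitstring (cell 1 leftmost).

(re-executing steps 1..4 under rule 45; state before step 1: 011010110)
1 | 010111100
2 | 011100001
3 | 110001101
4 | 000101011

000101011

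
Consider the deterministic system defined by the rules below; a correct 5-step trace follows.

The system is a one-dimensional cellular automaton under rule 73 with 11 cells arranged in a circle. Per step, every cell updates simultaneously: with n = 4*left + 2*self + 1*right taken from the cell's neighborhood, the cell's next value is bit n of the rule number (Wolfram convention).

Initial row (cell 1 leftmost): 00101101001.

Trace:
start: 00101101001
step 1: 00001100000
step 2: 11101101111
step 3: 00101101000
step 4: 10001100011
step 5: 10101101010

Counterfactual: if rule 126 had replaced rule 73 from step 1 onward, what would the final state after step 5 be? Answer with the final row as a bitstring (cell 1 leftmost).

(re-executing steps 1..5 under rule 126; state before step 1: 00101101001)
step 1: 11111111111
step 2: 00000000000
step 3: 00000000000
step 4: 00000000000
step 5: 00000000000

00000000000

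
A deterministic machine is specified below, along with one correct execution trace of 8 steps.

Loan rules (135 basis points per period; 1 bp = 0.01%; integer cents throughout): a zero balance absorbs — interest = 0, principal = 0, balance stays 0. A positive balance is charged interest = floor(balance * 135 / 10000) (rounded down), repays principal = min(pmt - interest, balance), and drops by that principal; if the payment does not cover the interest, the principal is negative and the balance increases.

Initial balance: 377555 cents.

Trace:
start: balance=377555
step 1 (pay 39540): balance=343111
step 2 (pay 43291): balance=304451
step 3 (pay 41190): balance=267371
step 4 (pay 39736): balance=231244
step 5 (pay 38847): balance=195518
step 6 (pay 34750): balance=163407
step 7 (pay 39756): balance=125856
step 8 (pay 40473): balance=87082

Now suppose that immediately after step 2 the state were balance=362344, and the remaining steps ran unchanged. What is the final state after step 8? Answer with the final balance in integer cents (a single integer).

149825

state after step 2 := balance=362344
step 3 (pay 41190): balance=326045
step 4 (pay 39736): balance=290710
step 5 (pay 38847): balance=255787
step 6 (pay 34750): balance=224490
step 7 (pay 39756): balance=187764
step 8 (pay 40473): balance=149825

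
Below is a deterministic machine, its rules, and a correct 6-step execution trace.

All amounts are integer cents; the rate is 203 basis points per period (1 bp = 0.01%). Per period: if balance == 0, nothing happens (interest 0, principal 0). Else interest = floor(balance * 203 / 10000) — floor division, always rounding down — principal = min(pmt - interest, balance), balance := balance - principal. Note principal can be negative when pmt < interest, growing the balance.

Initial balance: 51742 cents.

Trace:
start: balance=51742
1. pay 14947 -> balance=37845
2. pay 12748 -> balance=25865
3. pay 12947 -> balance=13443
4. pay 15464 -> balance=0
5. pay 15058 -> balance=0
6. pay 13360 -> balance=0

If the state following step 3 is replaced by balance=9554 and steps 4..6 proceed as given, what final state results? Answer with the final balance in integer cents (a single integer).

state after step 3 := balance=9554
4. pay 15464 -> balance=0
5. pay 15058 -> balance=0
6. pay 13360 -> balance=0

0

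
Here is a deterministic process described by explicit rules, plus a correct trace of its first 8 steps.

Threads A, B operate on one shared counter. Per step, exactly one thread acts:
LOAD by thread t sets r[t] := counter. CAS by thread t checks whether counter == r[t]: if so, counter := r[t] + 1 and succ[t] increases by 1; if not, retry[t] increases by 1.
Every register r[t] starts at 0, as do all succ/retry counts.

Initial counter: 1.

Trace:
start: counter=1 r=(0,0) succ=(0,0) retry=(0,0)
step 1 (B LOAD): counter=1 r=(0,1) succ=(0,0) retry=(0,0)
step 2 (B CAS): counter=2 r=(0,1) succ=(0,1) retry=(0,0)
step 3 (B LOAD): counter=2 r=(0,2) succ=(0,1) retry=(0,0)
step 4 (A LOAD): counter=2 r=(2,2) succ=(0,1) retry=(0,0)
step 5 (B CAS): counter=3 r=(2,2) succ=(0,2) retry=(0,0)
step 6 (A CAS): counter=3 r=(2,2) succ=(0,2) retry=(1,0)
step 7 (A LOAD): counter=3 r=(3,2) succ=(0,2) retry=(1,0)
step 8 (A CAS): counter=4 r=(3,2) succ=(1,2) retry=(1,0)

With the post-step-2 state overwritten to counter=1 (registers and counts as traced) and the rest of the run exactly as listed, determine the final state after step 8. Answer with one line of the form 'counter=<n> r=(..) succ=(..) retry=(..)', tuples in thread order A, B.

counter=3 r=(2,1) succ=(1,2) retry=(1,0)

state after step 2 := counter=1 r=(0,1) succ=(0,1) retry=(0,0)
step 3 (B LOAD): counter=1 r=(0,1) succ=(0,1) retry=(0,0)
step 4 (A LOAD): counter=1 r=(1,1) succ=(0,1) retry=(0,0)
step 5 (B CAS): counter=2 r=(1,1) succ=(0,2) retry=(0,0)
step 6 (A CAS): counter=2 r=(1,1) succ=(0,2) retry=(1,0)
step 7 (A LOAD): counter=2 r=(2,1) succ=(0,2) retry=(1,0)
step 8 (A CAS): counter=3 r=(2,1) succ=(1,2) retry=(1,0)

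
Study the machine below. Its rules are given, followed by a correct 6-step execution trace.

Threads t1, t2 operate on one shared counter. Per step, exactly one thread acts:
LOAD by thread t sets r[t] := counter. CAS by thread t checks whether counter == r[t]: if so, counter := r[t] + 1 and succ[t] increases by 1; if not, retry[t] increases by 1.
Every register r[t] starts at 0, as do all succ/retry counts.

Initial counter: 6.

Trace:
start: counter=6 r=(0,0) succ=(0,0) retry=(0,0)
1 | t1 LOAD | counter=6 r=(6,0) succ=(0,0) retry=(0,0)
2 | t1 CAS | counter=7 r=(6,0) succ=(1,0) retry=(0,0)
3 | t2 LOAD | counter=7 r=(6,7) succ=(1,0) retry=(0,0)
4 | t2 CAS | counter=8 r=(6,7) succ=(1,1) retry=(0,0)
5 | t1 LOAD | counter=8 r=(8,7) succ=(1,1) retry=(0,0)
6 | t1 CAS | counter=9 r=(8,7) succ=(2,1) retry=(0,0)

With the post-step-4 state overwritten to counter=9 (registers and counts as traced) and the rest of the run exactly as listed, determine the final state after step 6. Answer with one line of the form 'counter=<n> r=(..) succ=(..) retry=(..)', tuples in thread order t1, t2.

state after step 4 := counter=9 r=(6,7) succ=(1,1) retry=(0,0)
5 | t1 LOAD | counter=9 r=(9,7) succ=(1,1) retry=(0,0)
6 | t1 CAS | counter=10 r=(9,7) succ=(2,1) retry=(0,0)

counter=10 r=(9,7) succ=(2,1) retry=(0,0)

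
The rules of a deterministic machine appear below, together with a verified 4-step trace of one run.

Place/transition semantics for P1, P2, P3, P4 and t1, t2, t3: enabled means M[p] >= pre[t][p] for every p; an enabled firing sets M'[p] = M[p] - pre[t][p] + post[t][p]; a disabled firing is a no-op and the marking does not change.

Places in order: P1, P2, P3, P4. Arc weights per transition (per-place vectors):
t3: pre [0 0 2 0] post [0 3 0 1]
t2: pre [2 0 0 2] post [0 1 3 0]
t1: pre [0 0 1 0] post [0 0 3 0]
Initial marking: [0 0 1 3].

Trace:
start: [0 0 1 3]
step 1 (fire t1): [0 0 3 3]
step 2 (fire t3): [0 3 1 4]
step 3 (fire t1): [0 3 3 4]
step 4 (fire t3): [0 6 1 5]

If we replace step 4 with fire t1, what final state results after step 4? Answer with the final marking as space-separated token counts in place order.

(re-executing from step 4 with the substitution; state before step 4: [0 3 3 4])
step 4 (fire t1): [0 3 5 4]

0 3 5 4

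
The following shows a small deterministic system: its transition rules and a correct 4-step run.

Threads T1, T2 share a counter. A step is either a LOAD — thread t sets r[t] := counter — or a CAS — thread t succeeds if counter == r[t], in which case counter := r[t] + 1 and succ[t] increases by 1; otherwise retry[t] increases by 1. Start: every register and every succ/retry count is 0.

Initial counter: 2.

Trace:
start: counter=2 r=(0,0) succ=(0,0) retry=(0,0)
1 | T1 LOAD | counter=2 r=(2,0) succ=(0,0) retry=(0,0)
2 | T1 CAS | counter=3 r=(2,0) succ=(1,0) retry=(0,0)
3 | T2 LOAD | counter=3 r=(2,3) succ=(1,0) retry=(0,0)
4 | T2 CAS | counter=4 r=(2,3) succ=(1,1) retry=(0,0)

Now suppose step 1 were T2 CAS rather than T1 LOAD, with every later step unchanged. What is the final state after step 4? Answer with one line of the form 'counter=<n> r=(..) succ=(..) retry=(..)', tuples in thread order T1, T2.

(re-executing from step 1 with the substitution; state before step 1: counter=2 r=(0,0) succ=(0,0) retry=(0,0))
1 | T2 CAS | counter=2 r=(0,0) succ=(0,0) retry=(0,1)
2 | T1 CAS | counter=2 r=(0,0) succ=(0,0) retry=(1,1)
3 | T2 LOAD | counter=2 r=(0,2) succ=(0,0) retry=(1,1)
4 | T2 CAS | counter=3 r=(0,2) succ=(0,1) retry=(1,1)

counter=3 r=(0,2) succ=(0,1) retry=(1,1)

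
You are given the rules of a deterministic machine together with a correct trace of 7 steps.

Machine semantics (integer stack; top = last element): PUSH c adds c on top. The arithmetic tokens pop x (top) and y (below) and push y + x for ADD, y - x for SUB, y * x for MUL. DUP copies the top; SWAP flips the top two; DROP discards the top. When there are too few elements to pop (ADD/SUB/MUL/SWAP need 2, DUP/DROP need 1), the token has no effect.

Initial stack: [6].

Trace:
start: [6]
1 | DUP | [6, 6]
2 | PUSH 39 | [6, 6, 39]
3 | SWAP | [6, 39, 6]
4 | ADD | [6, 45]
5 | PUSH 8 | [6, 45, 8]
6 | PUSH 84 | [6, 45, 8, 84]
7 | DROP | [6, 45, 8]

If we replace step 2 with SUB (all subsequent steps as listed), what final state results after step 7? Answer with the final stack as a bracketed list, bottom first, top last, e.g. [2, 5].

(re-executing from step 2 with the substitution; state before step 2: [6, 6])
2 | SUB | [0]
3 | SWAP | [0]
4 | ADD | [0]
5 | PUSH 8 | [0, 8]
6 | PUSH 84 | [0, 8, 84]
7 | DROP | [0, 8]

[0, 8]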